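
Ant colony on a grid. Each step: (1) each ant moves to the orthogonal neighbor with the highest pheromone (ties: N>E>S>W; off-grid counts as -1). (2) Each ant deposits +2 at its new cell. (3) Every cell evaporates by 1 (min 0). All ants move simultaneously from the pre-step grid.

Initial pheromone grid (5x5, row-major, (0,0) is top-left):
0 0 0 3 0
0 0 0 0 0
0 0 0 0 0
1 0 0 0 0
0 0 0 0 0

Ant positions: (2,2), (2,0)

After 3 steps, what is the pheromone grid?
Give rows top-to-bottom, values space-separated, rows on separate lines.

After step 1: ants at (1,2),(3,0)
  0 0 0 2 0
  0 0 1 0 0
  0 0 0 0 0
  2 0 0 0 0
  0 0 0 0 0
After step 2: ants at (0,2),(2,0)
  0 0 1 1 0
  0 0 0 0 0
  1 0 0 0 0
  1 0 0 0 0
  0 0 0 0 0
After step 3: ants at (0,3),(3,0)
  0 0 0 2 0
  0 0 0 0 0
  0 0 0 0 0
  2 0 0 0 0
  0 0 0 0 0

0 0 0 2 0
0 0 0 0 0
0 0 0 0 0
2 0 0 0 0
0 0 0 0 0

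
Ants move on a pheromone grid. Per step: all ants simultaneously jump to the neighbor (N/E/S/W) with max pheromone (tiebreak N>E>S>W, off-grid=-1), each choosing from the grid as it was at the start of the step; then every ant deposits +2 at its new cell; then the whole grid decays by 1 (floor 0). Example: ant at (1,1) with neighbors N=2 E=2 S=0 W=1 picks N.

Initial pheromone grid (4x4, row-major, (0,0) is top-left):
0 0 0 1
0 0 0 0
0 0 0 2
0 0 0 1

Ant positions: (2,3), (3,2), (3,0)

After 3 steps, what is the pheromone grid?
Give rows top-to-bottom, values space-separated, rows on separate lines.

After step 1: ants at (3,3),(3,3),(2,0)
  0 0 0 0
  0 0 0 0
  1 0 0 1
  0 0 0 4
After step 2: ants at (2,3),(2,3),(1,0)
  0 0 0 0
  1 0 0 0
  0 0 0 4
  0 0 0 3
After step 3: ants at (3,3),(3,3),(0,0)
  1 0 0 0
  0 0 0 0
  0 0 0 3
  0 0 0 6

1 0 0 0
0 0 0 0
0 0 0 3
0 0 0 6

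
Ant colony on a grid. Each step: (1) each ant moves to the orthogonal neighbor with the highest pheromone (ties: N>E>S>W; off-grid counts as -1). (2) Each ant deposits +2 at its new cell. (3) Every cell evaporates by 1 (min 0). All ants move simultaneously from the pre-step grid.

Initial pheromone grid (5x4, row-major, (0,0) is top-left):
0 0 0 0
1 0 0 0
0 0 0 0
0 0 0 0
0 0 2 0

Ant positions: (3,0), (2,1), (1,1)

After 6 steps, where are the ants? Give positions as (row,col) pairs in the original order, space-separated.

Step 1: ant0:(3,0)->N->(2,0) | ant1:(2,1)->N->(1,1) | ant2:(1,1)->W->(1,0)
  grid max=2 at (1,0)
Step 2: ant0:(2,0)->N->(1,0) | ant1:(1,1)->W->(1,0) | ant2:(1,0)->E->(1,1)
  grid max=5 at (1,0)
Step 3: ant0:(1,0)->E->(1,1) | ant1:(1,0)->E->(1,1) | ant2:(1,1)->W->(1,0)
  grid max=6 at (1,0)
Step 4: ant0:(1,1)->W->(1,0) | ant1:(1,1)->W->(1,0) | ant2:(1,0)->E->(1,1)
  grid max=9 at (1,0)
Step 5: ant0:(1,0)->E->(1,1) | ant1:(1,0)->E->(1,1) | ant2:(1,1)->W->(1,0)
  grid max=10 at (1,0)
Step 6: ant0:(1,1)->W->(1,0) | ant1:(1,1)->W->(1,0) | ant2:(1,0)->E->(1,1)
  grid max=13 at (1,0)

(1,0) (1,0) (1,1)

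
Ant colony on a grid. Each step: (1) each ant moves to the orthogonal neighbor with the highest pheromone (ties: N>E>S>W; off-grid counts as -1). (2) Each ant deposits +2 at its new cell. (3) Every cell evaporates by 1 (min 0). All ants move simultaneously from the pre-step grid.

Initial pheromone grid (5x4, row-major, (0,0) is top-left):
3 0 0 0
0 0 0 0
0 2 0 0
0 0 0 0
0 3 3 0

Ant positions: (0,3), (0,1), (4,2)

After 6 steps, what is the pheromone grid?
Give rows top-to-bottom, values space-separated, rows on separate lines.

After step 1: ants at (1,3),(0,0),(4,1)
  4 0 0 0
  0 0 0 1
  0 1 0 0
  0 0 0 0
  0 4 2 0
After step 2: ants at (0,3),(0,1),(4,2)
  3 1 0 1
  0 0 0 0
  0 0 0 0
  0 0 0 0
  0 3 3 0
After step 3: ants at (1,3),(0,0),(4,1)
  4 0 0 0
  0 0 0 1
  0 0 0 0
  0 0 0 0
  0 4 2 0
After step 4: ants at (0,3),(0,1),(4,2)
  3 1 0 1
  0 0 0 0
  0 0 0 0
  0 0 0 0
  0 3 3 0
After step 5: ants at (1,3),(0,0),(4,1)
  4 0 0 0
  0 0 0 1
  0 0 0 0
  0 0 0 0
  0 4 2 0
After step 6: ants at (0,3),(0,1),(4,2)
  3 1 0 1
  0 0 0 0
  0 0 0 0
  0 0 0 0
  0 3 3 0

3 1 0 1
0 0 0 0
0 0 0 0
0 0 0 0
0 3 3 0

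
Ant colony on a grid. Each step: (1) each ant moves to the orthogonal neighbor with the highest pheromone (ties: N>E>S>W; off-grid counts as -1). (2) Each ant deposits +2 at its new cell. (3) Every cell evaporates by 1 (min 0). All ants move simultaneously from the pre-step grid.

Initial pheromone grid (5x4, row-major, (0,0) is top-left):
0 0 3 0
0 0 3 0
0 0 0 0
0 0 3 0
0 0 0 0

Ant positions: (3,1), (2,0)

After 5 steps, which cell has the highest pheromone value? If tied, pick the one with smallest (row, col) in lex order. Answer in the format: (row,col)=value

Step 1: ant0:(3,1)->E->(3,2) | ant1:(2,0)->N->(1,0)
  grid max=4 at (3,2)
Step 2: ant0:(3,2)->N->(2,2) | ant1:(1,0)->N->(0,0)
  grid max=3 at (3,2)
Step 3: ant0:(2,2)->S->(3,2) | ant1:(0,0)->E->(0,1)
  grid max=4 at (3,2)
Step 4: ant0:(3,2)->N->(2,2) | ant1:(0,1)->E->(0,2)
  grid max=3 at (3,2)
Step 5: ant0:(2,2)->S->(3,2) | ant1:(0,2)->E->(0,3)
  grid max=4 at (3,2)
Final grid:
  0 0 0 1
  0 0 0 0
  0 0 0 0
  0 0 4 0
  0 0 0 0
Max pheromone 4 at (3,2)

Answer: (3,2)=4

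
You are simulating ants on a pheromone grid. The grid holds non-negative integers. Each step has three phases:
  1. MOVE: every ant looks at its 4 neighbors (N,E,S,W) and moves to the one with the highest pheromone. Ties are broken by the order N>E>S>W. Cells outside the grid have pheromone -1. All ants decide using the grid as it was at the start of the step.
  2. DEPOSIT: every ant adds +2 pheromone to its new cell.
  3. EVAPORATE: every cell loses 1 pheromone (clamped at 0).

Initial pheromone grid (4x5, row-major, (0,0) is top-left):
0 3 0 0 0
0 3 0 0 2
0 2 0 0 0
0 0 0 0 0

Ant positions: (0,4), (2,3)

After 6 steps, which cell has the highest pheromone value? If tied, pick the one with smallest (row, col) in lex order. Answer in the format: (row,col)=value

Answer: (1,4)=8

Derivation:
Step 1: ant0:(0,4)->S->(1,4) | ant1:(2,3)->N->(1,3)
  grid max=3 at (1,4)
Step 2: ant0:(1,4)->W->(1,3) | ant1:(1,3)->E->(1,4)
  grid max=4 at (1,4)
Step 3: ant0:(1,3)->E->(1,4) | ant1:(1,4)->W->(1,3)
  grid max=5 at (1,4)
Step 4: ant0:(1,4)->W->(1,3) | ant1:(1,3)->E->(1,4)
  grid max=6 at (1,4)
Step 5: ant0:(1,3)->E->(1,4) | ant1:(1,4)->W->(1,3)
  grid max=7 at (1,4)
Step 6: ant0:(1,4)->W->(1,3) | ant1:(1,3)->E->(1,4)
  grid max=8 at (1,4)
Final grid:
  0 0 0 0 0
  0 0 0 6 8
  0 0 0 0 0
  0 0 0 0 0
Max pheromone 8 at (1,4)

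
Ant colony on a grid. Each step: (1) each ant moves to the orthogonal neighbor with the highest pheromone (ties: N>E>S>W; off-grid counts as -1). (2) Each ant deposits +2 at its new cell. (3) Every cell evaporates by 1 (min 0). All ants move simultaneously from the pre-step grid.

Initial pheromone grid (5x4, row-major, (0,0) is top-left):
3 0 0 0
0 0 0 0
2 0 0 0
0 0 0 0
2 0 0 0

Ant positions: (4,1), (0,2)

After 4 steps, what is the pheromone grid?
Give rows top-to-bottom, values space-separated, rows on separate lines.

After step 1: ants at (4,0),(0,3)
  2 0 0 1
  0 0 0 0
  1 0 0 0
  0 0 0 0
  3 0 0 0
After step 2: ants at (3,0),(1,3)
  1 0 0 0
  0 0 0 1
  0 0 0 0
  1 0 0 0
  2 0 0 0
After step 3: ants at (4,0),(0,3)
  0 0 0 1
  0 0 0 0
  0 0 0 0
  0 0 0 0
  3 0 0 0
After step 4: ants at (3,0),(1,3)
  0 0 0 0
  0 0 0 1
  0 0 0 0
  1 0 0 0
  2 0 0 0

0 0 0 0
0 0 0 1
0 0 0 0
1 0 0 0
2 0 0 0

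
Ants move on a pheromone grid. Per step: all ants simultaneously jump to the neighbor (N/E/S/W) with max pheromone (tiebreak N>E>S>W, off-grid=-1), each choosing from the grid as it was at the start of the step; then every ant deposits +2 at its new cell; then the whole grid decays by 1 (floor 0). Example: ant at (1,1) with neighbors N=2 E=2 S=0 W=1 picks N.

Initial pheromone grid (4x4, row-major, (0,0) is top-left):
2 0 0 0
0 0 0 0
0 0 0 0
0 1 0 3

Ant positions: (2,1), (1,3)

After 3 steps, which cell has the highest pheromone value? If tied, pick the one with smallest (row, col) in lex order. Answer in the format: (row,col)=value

Answer: (3,1)=2

Derivation:
Step 1: ant0:(2,1)->S->(3,1) | ant1:(1,3)->N->(0,3)
  grid max=2 at (3,1)
Step 2: ant0:(3,1)->N->(2,1) | ant1:(0,3)->S->(1,3)
  grid max=1 at (1,3)
Step 3: ant0:(2,1)->S->(3,1) | ant1:(1,3)->N->(0,3)
  grid max=2 at (3,1)
Final grid:
  0 0 0 1
  0 0 0 0
  0 0 0 0
  0 2 0 0
Max pheromone 2 at (3,1)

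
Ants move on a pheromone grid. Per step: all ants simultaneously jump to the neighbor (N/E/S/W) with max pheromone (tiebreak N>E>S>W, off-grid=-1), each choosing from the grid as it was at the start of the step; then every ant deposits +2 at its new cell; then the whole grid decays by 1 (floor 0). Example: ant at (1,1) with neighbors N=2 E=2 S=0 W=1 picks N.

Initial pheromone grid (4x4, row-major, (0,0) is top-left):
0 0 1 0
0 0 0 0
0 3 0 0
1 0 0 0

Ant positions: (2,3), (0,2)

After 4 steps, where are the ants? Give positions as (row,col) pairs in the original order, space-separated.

Step 1: ant0:(2,3)->N->(1,3) | ant1:(0,2)->E->(0,3)
  grid max=2 at (2,1)
Step 2: ant0:(1,3)->N->(0,3) | ant1:(0,3)->S->(1,3)
  grid max=2 at (0,3)
Step 3: ant0:(0,3)->S->(1,3) | ant1:(1,3)->N->(0,3)
  grid max=3 at (0,3)
Step 4: ant0:(1,3)->N->(0,3) | ant1:(0,3)->S->(1,3)
  grid max=4 at (0,3)

(0,3) (1,3)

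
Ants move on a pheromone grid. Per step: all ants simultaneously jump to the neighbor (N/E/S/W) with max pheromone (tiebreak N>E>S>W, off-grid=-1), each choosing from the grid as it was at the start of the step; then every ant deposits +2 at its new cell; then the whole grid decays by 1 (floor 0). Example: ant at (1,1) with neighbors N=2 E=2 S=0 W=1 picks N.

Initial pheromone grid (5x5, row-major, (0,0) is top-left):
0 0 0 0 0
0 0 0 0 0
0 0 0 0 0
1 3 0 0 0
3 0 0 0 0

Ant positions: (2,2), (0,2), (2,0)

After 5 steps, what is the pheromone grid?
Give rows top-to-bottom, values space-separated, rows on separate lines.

After step 1: ants at (1,2),(0,3),(3,0)
  0 0 0 1 0
  0 0 1 0 0
  0 0 0 0 0
  2 2 0 0 0
  2 0 0 0 0
After step 2: ants at (0,2),(0,4),(3,1)
  0 0 1 0 1
  0 0 0 0 0
  0 0 0 0 0
  1 3 0 0 0
  1 0 0 0 0
After step 3: ants at (0,3),(1,4),(3,0)
  0 0 0 1 0
  0 0 0 0 1
  0 0 0 0 0
  2 2 0 0 0
  0 0 0 0 0
After step 4: ants at (0,4),(0,4),(3,1)
  0 0 0 0 3
  0 0 0 0 0
  0 0 0 0 0
  1 3 0 0 0
  0 0 0 0 0
After step 5: ants at (1,4),(1,4),(3,0)
  0 0 0 0 2
  0 0 0 0 3
  0 0 0 0 0
  2 2 0 0 0
  0 0 0 0 0

0 0 0 0 2
0 0 0 0 3
0 0 0 0 0
2 2 0 0 0
0 0 0 0 0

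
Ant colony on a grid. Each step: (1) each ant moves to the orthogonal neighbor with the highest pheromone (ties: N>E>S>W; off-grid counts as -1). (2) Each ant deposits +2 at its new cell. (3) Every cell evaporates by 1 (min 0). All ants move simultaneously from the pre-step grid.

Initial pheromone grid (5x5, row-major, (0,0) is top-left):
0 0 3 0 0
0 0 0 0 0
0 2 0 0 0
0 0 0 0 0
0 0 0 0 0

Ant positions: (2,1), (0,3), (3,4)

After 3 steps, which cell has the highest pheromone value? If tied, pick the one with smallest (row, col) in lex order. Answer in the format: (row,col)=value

Answer: (0,2)=4

Derivation:
Step 1: ant0:(2,1)->N->(1,1) | ant1:(0,3)->W->(0,2) | ant2:(3,4)->N->(2,4)
  grid max=4 at (0,2)
Step 2: ant0:(1,1)->S->(2,1) | ant1:(0,2)->E->(0,3) | ant2:(2,4)->N->(1,4)
  grid max=3 at (0,2)
Step 3: ant0:(2,1)->N->(1,1) | ant1:(0,3)->W->(0,2) | ant2:(1,4)->N->(0,4)
  grid max=4 at (0,2)
Final grid:
  0 0 4 0 1
  0 1 0 0 0
  0 1 0 0 0
  0 0 0 0 0
  0 0 0 0 0
Max pheromone 4 at (0,2)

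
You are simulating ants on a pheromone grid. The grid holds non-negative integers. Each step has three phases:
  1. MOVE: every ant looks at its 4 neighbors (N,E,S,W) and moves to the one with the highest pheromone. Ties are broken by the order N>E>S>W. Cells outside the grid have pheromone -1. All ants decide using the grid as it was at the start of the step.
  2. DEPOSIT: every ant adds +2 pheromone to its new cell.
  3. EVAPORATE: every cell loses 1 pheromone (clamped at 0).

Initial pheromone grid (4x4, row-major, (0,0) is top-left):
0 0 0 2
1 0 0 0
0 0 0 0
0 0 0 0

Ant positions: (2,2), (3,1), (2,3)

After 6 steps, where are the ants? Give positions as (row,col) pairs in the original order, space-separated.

Step 1: ant0:(2,2)->N->(1,2) | ant1:(3,1)->N->(2,1) | ant2:(2,3)->N->(1,3)
  grid max=1 at (0,3)
Step 2: ant0:(1,2)->E->(1,3) | ant1:(2,1)->N->(1,1) | ant2:(1,3)->N->(0,3)
  grid max=2 at (0,3)
Step 3: ant0:(1,3)->N->(0,3) | ant1:(1,1)->N->(0,1) | ant2:(0,3)->S->(1,3)
  grid max=3 at (0,3)
Step 4: ant0:(0,3)->S->(1,3) | ant1:(0,1)->E->(0,2) | ant2:(1,3)->N->(0,3)
  grid max=4 at (0,3)
Step 5: ant0:(1,3)->N->(0,3) | ant1:(0,2)->E->(0,3) | ant2:(0,3)->S->(1,3)
  grid max=7 at (0,3)
Step 6: ant0:(0,3)->S->(1,3) | ant1:(0,3)->S->(1,3) | ant2:(1,3)->N->(0,3)
  grid max=8 at (0,3)

(1,3) (1,3) (0,3)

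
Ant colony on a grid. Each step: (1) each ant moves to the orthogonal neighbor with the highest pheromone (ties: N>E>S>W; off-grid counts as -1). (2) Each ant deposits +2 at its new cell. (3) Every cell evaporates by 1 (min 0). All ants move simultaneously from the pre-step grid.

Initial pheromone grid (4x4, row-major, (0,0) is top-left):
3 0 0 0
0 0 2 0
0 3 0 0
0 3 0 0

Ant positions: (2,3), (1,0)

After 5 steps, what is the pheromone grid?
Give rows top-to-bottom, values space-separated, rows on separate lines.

After step 1: ants at (1,3),(0,0)
  4 0 0 0
  0 0 1 1
  0 2 0 0
  0 2 0 0
After step 2: ants at (1,2),(0,1)
  3 1 0 0
  0 0 2 0
  0 1 0 0
  0 1 0 0
After step 3: ants at (0,2),(0,0)
  4 0 1 0
  0 0 1 0
  0 0 0 0
  0 0 0 0
After step 4: ants at (1,2),(0,1)
  3 1 0 0
  0 0 2 0
  0 0 0 0
  0 0 0 0
After step 5: ants at (0,2),(0,0)
  4 0 1 0
  0 0 1 0
  0 0 0 0
  0 0 0 0

4 0 1 0
0 0 1 0
0 0 0 0
0 0 0 0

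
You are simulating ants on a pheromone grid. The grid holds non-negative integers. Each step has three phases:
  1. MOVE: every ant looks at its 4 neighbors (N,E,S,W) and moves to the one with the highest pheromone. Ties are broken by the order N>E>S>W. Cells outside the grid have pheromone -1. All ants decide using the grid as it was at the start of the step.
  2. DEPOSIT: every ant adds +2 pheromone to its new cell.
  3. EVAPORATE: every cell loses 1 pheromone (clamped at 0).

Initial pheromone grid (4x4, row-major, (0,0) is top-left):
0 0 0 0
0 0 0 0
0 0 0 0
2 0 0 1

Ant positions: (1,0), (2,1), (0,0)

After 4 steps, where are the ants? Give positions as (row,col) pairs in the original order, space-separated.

Step 1: ant0:(1,0)->N->(0,0) | ant1:(2,1)->N->(1,1) | ant2:(0,0)->E->(0,1)
  grid max=1 at (0,0)
Step 2: ant0:(0,0)->E->(0,1) | ant1:(1,1)->N->(0,1) | ant2:(0,1)->S->(1,1)
  grid max=4 at (0,1)
Step 3: ant0:(0,1)->S->(1,1) | ant1:(0,1)->S->(1,1) | ant2:(1,1)->N->(0,1)
  grid max=5 at (0,1)
Step 4: ant0:(1,1)->N->(0,1) | ant1:(1,1)->N->(0,1) | ant2:(0,1)->S->(1,1)
  grid max=8 at (0,1)

(0,1) (0,1) (1,1)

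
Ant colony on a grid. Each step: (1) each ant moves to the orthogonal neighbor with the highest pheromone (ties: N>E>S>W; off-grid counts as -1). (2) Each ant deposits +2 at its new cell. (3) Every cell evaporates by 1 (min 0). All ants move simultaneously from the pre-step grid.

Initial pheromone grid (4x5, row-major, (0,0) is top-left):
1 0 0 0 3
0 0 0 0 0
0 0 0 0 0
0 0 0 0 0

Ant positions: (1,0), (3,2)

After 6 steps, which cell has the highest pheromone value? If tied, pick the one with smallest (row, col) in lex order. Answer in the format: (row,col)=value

Answer: (0,0)=1

Derivation:
Step 1: ant0:(1,0)->N->(0,0) | ant1:(3,2)->N->(2,2)
  grid max=2 at (0,0)
Step 2: ant0:(0,0)->E->(0,1) | ant1:(2,2)->N->(1,2)
  grid max=1 at (0,0)
Step 3: ant0:(0,1)->W->(0,0) | ant1:(1,2)->N->(0,2)
  grid max=2 at (0,0)
Step 4: ant0:(0,0)->E->(0,1) | ant1:(0,2)->E->(0,3)
  grid max=1 at (0,0)
Step 5: ant0:(0,1)->W->(0,0) | ant1:(0,3)->E->(0,4)
  grid max=2 at (0,0)
Step 6: ant0:(0,0)->E->(0,1) | ant1:(0,4)->S->(1,4)
  grid max=1 at (0,0)
Final grid:
  1 1 0 0 0
  0 0 0 0 1
  0 0 0 0 0
  0 0 0 0 0
Max pheromone 1 at (0,0)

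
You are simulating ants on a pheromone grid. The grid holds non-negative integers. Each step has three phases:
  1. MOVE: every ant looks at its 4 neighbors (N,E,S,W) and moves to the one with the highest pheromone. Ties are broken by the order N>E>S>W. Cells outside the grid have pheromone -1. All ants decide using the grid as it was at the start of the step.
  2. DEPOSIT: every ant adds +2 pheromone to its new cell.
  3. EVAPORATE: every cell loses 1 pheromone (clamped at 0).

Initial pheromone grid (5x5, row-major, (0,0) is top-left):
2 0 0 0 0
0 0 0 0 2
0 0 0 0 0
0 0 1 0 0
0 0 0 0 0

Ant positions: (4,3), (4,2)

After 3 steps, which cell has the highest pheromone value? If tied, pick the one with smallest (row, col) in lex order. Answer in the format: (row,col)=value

Step 1: ant0:(4,3)->N->(3,3) | ant1:(4,2)->N->(3,2)
  grid max=2 at (3,2)
Step 2: ant0:(3,3)->W->(3,2) | ant1:(3,2)->E->(3,3)
  grid max=3 at (3,2)
Step 3: ant0:(3,2)->E->(3,3) | ant1:(3,3)->W->(3,2)
  grid max=4 at (3,2)
Final grid:
  0 0 0 0 0
  0 0 0 0 0
  0 0 0 0 0
  0 0 4 3 0
  0 0 0 0 0
Max pheromone 4 at (3,2)

Answer: (3,2)=4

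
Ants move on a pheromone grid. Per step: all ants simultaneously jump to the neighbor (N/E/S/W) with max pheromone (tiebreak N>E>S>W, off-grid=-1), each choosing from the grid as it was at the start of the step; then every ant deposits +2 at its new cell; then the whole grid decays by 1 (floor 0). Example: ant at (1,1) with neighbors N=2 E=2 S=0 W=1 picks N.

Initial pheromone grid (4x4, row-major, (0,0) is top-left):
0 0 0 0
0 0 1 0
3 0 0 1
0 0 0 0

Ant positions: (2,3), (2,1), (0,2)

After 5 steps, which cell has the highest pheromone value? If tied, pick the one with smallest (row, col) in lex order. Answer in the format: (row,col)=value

Answer: (1,2)=6

Derivation:
Step 1: ant0:(2,3)->N->(1,3) | ant1:(2,1)->W->(2,0) | ant2:(0,2)->S->(1,2)
  grid max=4 at (2,0)
Step 2: ant0:(1,3)->W->(1,2) | ant1:(2,0)->N->(1,0) | ant2:(1,2)->E->(1,3)
  grid max=3 at (1,2)
Step 3: ant0:(1,2)->E->(1,3) | ant1:(1,0)->S->(2,0) | ant2:(1,3)->W->(1,2)
  grid max=4 at (1,2)
Step 4: ant0:(1,3)->W->(1,2) | ant1:(2,0)->N->(1,0) | ant2:(1,2)->E->(1,3)
  grid max=5 at (1,2)
Step 5: ant0:(1,2)->E->(1,3) | ant1:(1,0)->S->(2,0) | ant2:(1,3)->W->(1,2)
  grid max=6 at (1,2)
Final grid:
  0 0 0 0
  0 0 6 5
  4 0 0 0
  0 0 0 0
Max pheromone 6 at (1,2)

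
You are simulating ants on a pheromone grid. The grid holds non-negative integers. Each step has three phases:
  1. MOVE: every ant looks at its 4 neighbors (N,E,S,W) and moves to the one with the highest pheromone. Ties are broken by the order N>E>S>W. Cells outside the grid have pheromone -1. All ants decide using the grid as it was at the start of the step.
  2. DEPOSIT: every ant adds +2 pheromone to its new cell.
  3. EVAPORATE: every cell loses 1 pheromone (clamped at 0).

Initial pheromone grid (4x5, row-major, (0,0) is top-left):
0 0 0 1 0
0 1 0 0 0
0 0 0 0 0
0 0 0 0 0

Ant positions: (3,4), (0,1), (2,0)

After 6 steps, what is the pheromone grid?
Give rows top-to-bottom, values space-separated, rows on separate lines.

After step 1: ants at (2,4),(1,1),(1,0)
  0 0 0 0 0
  1 2 0 0 0
  0 0 0 0 1
  0 0 0 0 0
After step 2: ants at (1,4),(1,0),(1,1)
  0 0 0 0 0
  2 3 0 0 1
  0 0 0 0 0
  0 0 0 0 0
After step 3: ants at (0,4),(1,1),(1,0)
  0 0 0 0 1
  3 4 0 0 0
  0 0 0 0 0
  0 0 0 0 0
After step 4: ants at (1,4),(1,0),(1,1)
  0 0 0 0 0
  4 5 0 0 1
  0 0 0 0 0
  0 0 0 0 0
After step 5: ants at (0,4),(1,1),(1,0)
  0 0 0 0 1
  5 6 0 0 0
  0 0 0 0 0
  0 0 0 0 0
After step 6: ants at (1,4),(1,0),(1,1)
  0 0 0 0 0
  6 7 0 0 1
  0 0 0 0 0
  0 0 0 0 0

0 0 0 0 0
6 7 0 0 1
0 0 0 0 0
0 0 0 0 0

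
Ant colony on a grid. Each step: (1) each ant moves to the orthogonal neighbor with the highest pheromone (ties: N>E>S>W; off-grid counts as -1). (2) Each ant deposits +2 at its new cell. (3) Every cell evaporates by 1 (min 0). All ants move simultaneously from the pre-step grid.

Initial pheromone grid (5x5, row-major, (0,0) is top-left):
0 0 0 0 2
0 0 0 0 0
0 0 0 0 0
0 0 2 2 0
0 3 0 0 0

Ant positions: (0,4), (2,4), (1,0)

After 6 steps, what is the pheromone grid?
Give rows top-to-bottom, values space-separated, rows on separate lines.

After step 1: ants at (1,4),(1,4),(0,0)
  1 0 0 0 1
  0 0 0 0 3
  0 0 0 0 0
  0 0 1 1 0
  0 2 0 0 0
After step 2: ants at (0,4),(0,4),(0,1)
  0 1 0 0 4
  0 0 0 0 2
  0 0 0 0 0
  0 0 0 0 0
  0 1 0 0 0
After step 3: ants at (1,4),(1,4),(0,2)
  0 0 1 0 3
  0 0 0 0 5
  0 0 0 0 0
  0 0 0 0 0
  0 0 0 0 0
After step 4: ants at (0,4),(0,4),(0,3)
  0 0 0 1 6
  0 0 0 0 4
  0 0 0 0 0
  0 0 0 0 0
  0 0 0 0 0
After step 5: ants at (1,4),(1,4),(0,4)
  0 0 0 0 7
  0 0 0 0 7
  0 0 0 0 0
  0 0 0 0 0
  0 0 0 0 0
After step 6: ants at (0,4),(0,4),(1,4)
  0 0 0 0 10
  0 0 0 0 8
  0 0 0 0 0
  0 0 0 0 0
  0 0 0 0 0

0 0 0 0 10
0 0 0 0 8
0 0 0 0 0
0 0 0 0 0
0 0 0 0 0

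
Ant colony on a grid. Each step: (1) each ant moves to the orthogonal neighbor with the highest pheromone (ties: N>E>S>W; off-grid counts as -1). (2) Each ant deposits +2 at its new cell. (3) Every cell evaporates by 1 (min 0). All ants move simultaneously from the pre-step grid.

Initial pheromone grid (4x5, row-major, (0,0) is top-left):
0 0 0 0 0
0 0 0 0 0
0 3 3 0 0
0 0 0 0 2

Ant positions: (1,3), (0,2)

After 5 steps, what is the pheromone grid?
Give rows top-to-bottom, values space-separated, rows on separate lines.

After step 1: ants at (0,3),(0,3)
  0 0 0 3 0
  0 0 0 0 0
  0 2 2 0 0
  0 0 0 0 1
After step 2: ants at (0,4),(0,4)
  0 0 0 2 3
  0 0 0 0 0
  0 1 1 0 0
  0 0 0 0 0
After step 3: ants at (0,3),(0,3)
  0 0 0 5 2
  0 0 0 0 0
  0 0 0 0 0
  0 0 0 0 0
After step 4: ants at (0,4),(0,4)
  0 0 0 4 5
  0 0 0 0 0
  0 0 0 0 0
  0 0 0 0 0
After step 5: ants at (0,3),(0,3)
  0 0 0 7 4
  0 0 0 0 0
  0 0 0 0 0
  0 0 0 0 0

0 0 0 7 4
0 0 0 0 0
0 0 0 0 0
0 0 0 0 0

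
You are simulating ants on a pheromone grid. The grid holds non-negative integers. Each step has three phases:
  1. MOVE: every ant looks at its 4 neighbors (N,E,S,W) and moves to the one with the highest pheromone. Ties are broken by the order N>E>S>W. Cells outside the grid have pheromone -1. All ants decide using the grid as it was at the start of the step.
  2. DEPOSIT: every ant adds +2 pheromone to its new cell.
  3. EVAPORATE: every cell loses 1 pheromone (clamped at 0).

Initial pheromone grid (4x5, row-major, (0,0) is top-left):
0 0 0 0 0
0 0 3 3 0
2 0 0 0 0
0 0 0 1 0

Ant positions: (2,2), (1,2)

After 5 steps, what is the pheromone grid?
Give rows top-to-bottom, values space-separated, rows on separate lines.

After step 1: ants at (1,2),(1,3)
  0 0 0 0 0
  0 0 4 4 0
  1 0 0 0 0
  0 0 0 0 0
After step 2: ants at (1,3),(1,2)
  0 0 0 0 0
  0 0 5 5 0
  0 0 0 0 0
  0 0 0 0 0
After step 3: ants at (1,2),(1,3)
  0 0 0 0 0
  0 0 6 6 0
  0 0 0 0 0
  0 0 0 0 0
After step 4: ants at (1,3),(1,2)
  0 0 0 0 0
  0 0 7 7 0
  0 0 0 0 0
  0 0 0 0 0
After step 5: ants at (1,2),(1,3)
  0 0 0 0 0
  0 0 8 8 0
  0 0 0 0 0
  0 0 0 0 0

0 0 0 0 0
0 0 8 8 0
0 0 0 0 0
0 0 0 0 0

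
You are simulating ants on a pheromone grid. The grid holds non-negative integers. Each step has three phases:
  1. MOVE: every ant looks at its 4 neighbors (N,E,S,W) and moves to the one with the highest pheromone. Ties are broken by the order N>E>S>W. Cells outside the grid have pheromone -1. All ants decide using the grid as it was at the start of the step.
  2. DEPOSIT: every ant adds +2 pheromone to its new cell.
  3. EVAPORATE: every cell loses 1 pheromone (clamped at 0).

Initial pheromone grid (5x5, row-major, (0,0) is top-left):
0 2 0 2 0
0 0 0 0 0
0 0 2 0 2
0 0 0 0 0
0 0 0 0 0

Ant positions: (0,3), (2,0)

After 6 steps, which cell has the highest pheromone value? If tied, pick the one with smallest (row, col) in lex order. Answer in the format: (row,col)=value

Step 1: ant0:(0,3)->E->(0,4) | ant1:(2,0)->N->(1,0)
  grid max=1 at (0,1)
Step 2: ant0:(0,4)->W->(0,3) | ant1:(1,0)->N->(0,0)
  grid max=2 at (0,3)
Step 3: ant0:(0,3)->E->(0,4) | ant1:(0,0)->E->(0,1)
  grid max=1 at (0,1)
Step 4: ant0:(0,4)->W->(0,3) | ant1:(0,1)->E->(0,2)
  grid max=2 at (0,3)
Step 5: ant0:(0,3)->W->(0,2) | ant1:(0,2)->E->(0,3)
  grid max=3 at (0,3)
Step 6: ant0:(0,2)->E->(0,3) | ant1:(0,3)->W->(0,2)
  grid max=4 at (0,3)
Final grid:
  0 0 3 4 0
  0 0 0 0 0
  0 0 0 0 0
  0 0 0 0 0
  0 0 0 0 0
Max pheromone 4 at (0,3)

Answer: (0,3)=4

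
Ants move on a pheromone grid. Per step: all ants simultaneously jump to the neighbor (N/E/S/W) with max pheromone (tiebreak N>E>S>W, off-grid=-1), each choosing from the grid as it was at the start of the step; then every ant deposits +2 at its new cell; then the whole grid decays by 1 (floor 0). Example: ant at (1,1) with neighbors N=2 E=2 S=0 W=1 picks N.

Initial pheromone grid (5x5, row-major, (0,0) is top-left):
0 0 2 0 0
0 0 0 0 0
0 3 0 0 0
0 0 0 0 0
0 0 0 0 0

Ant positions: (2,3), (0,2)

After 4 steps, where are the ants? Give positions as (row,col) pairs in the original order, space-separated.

Step 1: ant0:(2,3)->N->(1,3) | ant1:(0,2)->E->(0,3)
  grid max=2 at (2,1)
Step 2: ant0:(1,3)->N->(0,3) | ant1:(0,3)->S->(1,3)
  grid max=2 at (0,3)
Step 3: ant0:(0,3)->S->(1,3) | ant1:(1,3)->N->(0,3)
  grid max=3 at (0,3)
Step 4: ant0:(1,3)->N->(0,3) | ant1:(0,3)->S->(1,3)
  grid max=4 at (0,3)

(0,3) (1,3)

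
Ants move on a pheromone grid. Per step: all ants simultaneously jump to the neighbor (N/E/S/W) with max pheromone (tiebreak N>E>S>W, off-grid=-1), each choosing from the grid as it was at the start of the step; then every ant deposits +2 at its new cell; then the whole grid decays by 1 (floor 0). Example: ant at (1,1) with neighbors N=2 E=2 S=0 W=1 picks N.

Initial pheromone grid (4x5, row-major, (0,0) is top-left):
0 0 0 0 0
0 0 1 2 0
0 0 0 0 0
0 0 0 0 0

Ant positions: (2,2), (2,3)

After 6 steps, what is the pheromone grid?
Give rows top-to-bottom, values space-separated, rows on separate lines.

After step 1: ants at (1,2),(1,3)
  0 0 0 0 0
  0 0 2 3 0
  0 0 0 0 0
  0 0 0 0 0
After step 2: ants at (1,3),(1,2)
  0 0 0 0 0
  0 0 3 4 0
  0 0 0 0 0
  0 0 0 0 0
After step 3: ants at (1,2),(1,3)
  0 0 0 0 0
  0 0 4 5 0
  0 0 0 0 0
  0 0 0 0 0
After step 4: ants at (1,3),(1,2)
  0 0 0 0 0
  0 0 5 6 0
  0 0 0 0 0
  0 0 0 0 0
After step 5: ants at (1,2),(1,3)
  0 0 0 0 0
  0 0 6 7 0
  0 0 0 0 0
  0 0 0 0 0
After step 6: ants at (1,3),(1,2)
  0 0 0 0 0
  0 0 7 8 0
  0 0 0 0 0
  0 0 0 0 0

0 0 0 0 0
0 0 7 8 0
0 0 0 0 0
0 0 0 0 0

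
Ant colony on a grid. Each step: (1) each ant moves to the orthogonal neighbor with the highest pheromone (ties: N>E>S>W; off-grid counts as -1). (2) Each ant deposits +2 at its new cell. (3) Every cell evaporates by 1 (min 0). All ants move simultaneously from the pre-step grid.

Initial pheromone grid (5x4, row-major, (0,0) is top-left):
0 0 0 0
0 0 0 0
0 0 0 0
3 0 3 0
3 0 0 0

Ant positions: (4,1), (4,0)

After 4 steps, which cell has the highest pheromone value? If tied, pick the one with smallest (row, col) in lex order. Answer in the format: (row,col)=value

Answer: (3,0)=7

Derivation:
Step 1: ant0:(4,1)->W->(4,0) | ant1:(4,0)->N->(3,0)
  grid max=4 at (3,0)
Step 2: ant0:(4,0)->N->(3,0) | ant1:(3,0)->S->(4,0)
  grid max=5 at (3,0)
Step 3: ant0:(3,0)->S->(4,0) | ant1:(4,0)->N->(3,0)
  grid max=6 at (3,0)
Step 4: ant0:(4,0)->N->(3,0) | ant1:(3,0)->S->(4,0)
  grid max=7 at (3,0)
Final grid:
  0 0 0 0
  0 0 0 0
  0 0 0 0
  7 0 0 0
  7 0 0 0
Max pheromone 7 at (3,0)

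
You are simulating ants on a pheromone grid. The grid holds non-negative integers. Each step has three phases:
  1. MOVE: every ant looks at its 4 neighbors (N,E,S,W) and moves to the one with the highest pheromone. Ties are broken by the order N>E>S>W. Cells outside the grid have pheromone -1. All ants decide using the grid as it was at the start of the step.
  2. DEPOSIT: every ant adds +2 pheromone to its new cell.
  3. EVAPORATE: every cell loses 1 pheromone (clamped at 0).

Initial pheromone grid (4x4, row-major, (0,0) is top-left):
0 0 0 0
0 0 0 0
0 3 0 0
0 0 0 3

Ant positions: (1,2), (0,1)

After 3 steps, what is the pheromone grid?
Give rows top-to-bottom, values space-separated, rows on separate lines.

After step 1: ants at (0,2),(0,2)
  0 0 3 0
  0 0 0 0
  0 2 0 0
  0 0 0 2
After step 2: ants at (0,3),(0,3)
  0 0 2 3
  0 0 0 0
  0 1 0 0
  0 0 0 1
After step 3: ants at (0,2),(0,2)
  0 0 5 2
  0 0 0 0
  0 0 0 0
  0 0 0 0

0 0 5 2
0 0 0 0
0 0 0 0
0 0 0 0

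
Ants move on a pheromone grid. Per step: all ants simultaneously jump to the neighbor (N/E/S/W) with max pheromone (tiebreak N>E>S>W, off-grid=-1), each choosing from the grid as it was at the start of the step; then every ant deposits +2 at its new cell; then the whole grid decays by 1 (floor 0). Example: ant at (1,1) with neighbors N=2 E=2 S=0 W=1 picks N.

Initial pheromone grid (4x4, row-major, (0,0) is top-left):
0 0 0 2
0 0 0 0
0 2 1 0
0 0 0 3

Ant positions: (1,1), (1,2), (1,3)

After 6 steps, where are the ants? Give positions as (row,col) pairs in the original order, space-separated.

Step 1: ant0:(1,1)->S->(2,1) | ant1:(1,2)->S->(2,2) | ant2:(1,3)->N->(0,3)
  grid max=3 at (0,3)
Step 2: ant0:(2,1)->E->(2,2) | ant1:(2,2)->W->(2,1) | ant2:(0,3)->S->(1,3)
  grid max=4 at (2,1)
Step 3: ant0:(2,2)->W->(2,1) | ant1:(2,1)->E->(2,2) | ant2:(1,3)->N->(0,3)
  grid max=5 at (2,1)
Step 4: ant0:(2,1)->E->(2,2) | ant1:(2,2)->W->(2,1) | ant2:(0,3)->S->(1,3)
  grid max=6 at (2,1)
Step 5: ant0:(2,2)->W->(2,1) | ant1:(2,1)->E->(2,2) | ant2:(1,3)->N->(0,3)
  grid max=7 at (2,1)
Step 6: ant0:(2,1)->E->(2,2) | ant1:(2,2)->W->(2,1) | ant2:(0,3)->S->(1,3)
  grid max=8 at (2,1)

(2,2) (2,1) (1,3)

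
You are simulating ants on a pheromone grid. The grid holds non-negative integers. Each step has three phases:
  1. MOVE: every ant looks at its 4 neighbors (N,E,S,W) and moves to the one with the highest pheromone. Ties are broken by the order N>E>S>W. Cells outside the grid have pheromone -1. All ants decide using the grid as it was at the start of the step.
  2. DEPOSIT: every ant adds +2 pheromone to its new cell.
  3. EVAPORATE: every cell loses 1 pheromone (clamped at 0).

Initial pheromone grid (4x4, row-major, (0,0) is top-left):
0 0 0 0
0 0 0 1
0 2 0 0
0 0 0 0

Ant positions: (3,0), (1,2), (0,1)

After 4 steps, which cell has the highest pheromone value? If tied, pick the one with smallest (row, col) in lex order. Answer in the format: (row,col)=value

Answer: (0,3)=5

Derivation:
Step 1: ant0:(3,0)->N->(2,0) | ant1:(1,2)->E->(1,3) | ant2:(0,1)->E->(0,2)
  grid max=2 at (1,3)
Step 2: ant0:(2,0)->E->(2,1) | ant1:(1,3)->N->(0,3) | ant2:(0,2)->E->(0,3)
  grid max=3 at (0,3)
Step 3: ant0:(2,1)->N->(1,1) | ant1:(0,3)->S->(1,3) | ant2:(0,3)->S->(1,3)
  grid max=4 at (1,3)
Step 4: ant0:(1,1)->S->(2,1) | ant1:(1,3)->N->(0,3) | ant2:(1,3)->N->(0,3)
  grid max=5 at (0,3)
Final grid:
  0 0 0 5
  0 0 0 3
  0 2 0 0
  0 0 0 0
Max pheromone 5 at (0,3)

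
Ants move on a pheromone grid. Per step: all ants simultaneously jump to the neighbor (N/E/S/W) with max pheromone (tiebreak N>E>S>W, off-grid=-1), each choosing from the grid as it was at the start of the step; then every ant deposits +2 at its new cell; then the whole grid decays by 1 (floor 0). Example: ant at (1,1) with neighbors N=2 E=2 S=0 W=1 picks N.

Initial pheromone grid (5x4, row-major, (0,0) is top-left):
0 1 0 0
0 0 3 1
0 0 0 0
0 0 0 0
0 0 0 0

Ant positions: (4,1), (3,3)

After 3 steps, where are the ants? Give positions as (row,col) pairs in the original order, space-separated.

Step 1: ant0:(4,1)->N->(3,1) | ant1:(3,3)->N->(2,3)
  grid max=2 at (1,2)
Step 2: ant0:(3,1)->N->(2,1) | ant1:(2,3)->N->(1,3)
  grid max=1 at (1,2)
Step 3: ant0:(2,1)->N->(1,1) | ant1:(1,3)->W->(1,2)
  grid max=2 at (1,2)

(1,1) (1,2)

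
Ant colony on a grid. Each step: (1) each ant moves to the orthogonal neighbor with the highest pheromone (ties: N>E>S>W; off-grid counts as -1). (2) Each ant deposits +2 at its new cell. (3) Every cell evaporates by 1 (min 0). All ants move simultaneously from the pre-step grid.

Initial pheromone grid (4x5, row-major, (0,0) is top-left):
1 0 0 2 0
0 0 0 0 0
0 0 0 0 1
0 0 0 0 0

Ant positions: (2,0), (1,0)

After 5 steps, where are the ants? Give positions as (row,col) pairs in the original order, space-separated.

Step 1: ant0:(2,0)->N->(1,0) | ant1:(1,0)->N->(0,0)
  grid max=2 at (0,0)
Step 2: ant0:(1,0)->N->(0,0) | ant1:(0,0)->S->(1,0)
  grid max=3 at (0,0)
Step 3: ant0:(0,0)->S->(1,0) | ant1:(1,0)->N->(0,0)
  grid max=4 at (0,0)
Step 4: ant0:(1,0)->N->(0,0) | ant1:(0,0)->S->(1,0)
  grid max=5 at (0,0)
Step 5: ant0:(0,0)->S->(1,0) | ant1:(1,0)->N->(0,0)
  grid max=6 at (0,0)

(1,0) (0,0)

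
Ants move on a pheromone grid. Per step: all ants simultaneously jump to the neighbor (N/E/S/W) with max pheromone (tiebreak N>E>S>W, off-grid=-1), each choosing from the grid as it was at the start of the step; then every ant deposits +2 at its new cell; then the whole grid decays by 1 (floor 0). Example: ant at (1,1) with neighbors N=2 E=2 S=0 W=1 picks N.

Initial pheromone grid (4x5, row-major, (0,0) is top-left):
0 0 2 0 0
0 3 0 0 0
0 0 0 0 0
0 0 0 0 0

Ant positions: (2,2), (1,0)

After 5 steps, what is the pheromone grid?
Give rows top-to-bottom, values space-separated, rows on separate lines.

After step 1: ants at (1,2),(1,1)
  0 0 1 0 0
  0 4 1 0 0
  0 0 0 0 0
  0 0 0 0 0
After step 2: ants at (1,1),(1,2)
  0 0 0 0 0
  0 5 2 0 0
  0 0 0 0 0
  0 0 0 0 0
After step 3: ants at (1,2),(1,1)
  0 0 0 0 0
  0 6 3 0 0
  0 0 0 0 0
  0 0 0 0 0
After step 4: ants at (1,1),(1,2)
  0 0 0 0 0
  0 7 4 0 0
  0 0 0 0 0
  0 0 0 0 0
After step 5: ants at (1,2),(1,1)
  0 0 0 0 0
  0 8 5 0 0
  0 0 0 0 0
  0 0 0 0 0

0 0 0 0 0
0 8 5 0 0
0 0 0 0 0
0 0 0 0 0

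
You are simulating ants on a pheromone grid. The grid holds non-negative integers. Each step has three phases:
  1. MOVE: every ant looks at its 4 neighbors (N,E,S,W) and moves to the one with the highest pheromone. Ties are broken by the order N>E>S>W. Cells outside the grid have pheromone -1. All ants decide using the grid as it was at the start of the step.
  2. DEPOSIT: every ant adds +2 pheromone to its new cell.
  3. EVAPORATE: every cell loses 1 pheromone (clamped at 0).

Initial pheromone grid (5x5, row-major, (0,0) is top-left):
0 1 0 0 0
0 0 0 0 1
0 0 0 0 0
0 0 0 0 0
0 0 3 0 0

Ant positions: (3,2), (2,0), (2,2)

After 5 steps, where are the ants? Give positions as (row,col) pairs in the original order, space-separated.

Step 1: ant0:(3,2)->S->(4,2) | ant1:(2,0)->N->(1,0) | ant2:(2,2)->N->(1,2)
  grid max=4 at (4,2)
Step 2: ant0:(4,2)->N->(3,2) | ant1:(1,0)->N->(0,0) | ant2:(1,2)->N->(0,2)
  grid max=3 at (4,2)
Step 3: ant0:(3,2)->S->(4,2) | ant1:(0,0)->E->(0,1) | ant2:(0,2)->E->(0,3)
  grid max=4 at (4,2)
Step 4: ant0:(4,2)->N->(3,2) | ant1:(0,1)->E->(0,2) | ant2:(0,3)->E->(0,4)
  grid max=3 at (4,2)
Step 5: ant0:(3,2)->S->(4,2) | ant1:(0,2)->E->(0,3) | ant2:(0,4)->S->(1,4)
  grid max=4 at (4,2)

(4,2) (0,3) (1,4)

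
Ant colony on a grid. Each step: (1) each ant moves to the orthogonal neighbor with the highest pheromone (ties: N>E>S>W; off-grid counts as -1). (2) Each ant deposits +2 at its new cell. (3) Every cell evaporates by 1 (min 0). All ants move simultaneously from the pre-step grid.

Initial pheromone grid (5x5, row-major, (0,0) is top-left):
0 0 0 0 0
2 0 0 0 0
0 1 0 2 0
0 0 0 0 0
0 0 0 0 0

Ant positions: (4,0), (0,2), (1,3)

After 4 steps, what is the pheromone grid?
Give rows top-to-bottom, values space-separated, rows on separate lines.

After step 1: ants at (3,0),(0,3),(2,3)
  0 0 0 1 0
  1 0 0 0 0
  0 0 0 3 0
  1 0 0 0 0
  0 0 0 0 0
After step 2: ants at (2,0),(0,4),(1,3)
  0 0 0 0 1
  0 0 0 1 0
  1 0 0 2 0
  0 0 0 0 0
  0 0 0 0 0
After step 3: ants at (1,0),(1,4),(2,3)
  0 0 0 0 0
  1 0 0 0 1
  0 0 0 3 0
  0 0 0 0 0
  0 0 0 0 0
After step 4: ants at (0,0),(0,4),(1,3)
  1 0 0 0 1
  0 0 0 1 0
  0 0 0 2 0
  0 0 0 0 0
  0 0 0 0 0

1 0 0 0 1
0 0 0 1 0
0 0 0 2 0
0 0 0 0 0
0 0 0 0 0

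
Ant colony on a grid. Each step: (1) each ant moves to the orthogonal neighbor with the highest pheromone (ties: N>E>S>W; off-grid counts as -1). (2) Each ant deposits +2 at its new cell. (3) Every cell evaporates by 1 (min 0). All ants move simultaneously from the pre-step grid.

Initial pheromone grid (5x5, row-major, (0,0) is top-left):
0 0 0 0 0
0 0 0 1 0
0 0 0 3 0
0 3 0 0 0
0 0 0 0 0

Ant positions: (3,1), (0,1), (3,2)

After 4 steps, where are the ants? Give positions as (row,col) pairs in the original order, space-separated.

Step 1: ant0:(3,1)->N->(2,1) | ant1:(0,1)->E->(0,2) | ant2:(3,2)->W->(3,1)
  grid max=4 at (3,1)
Step 2: ant0:(2,1)->S->(3,1) | ant1:(0,2)->E->(0,3) | ant2:(3,1)->N->(2,1)
  grid max=5 at (3,1)
Step 3: ant0:(3,1)->N->(2,1) | ant1:(0,3)->E->(0,4) | ant2:(2,1)->S->(3,1)
  grid max=6 at (3,1)
Step 4: ant0:(2,1)->S->(3,1) | ant1:(0,4)->S->(1,4) | ant2:(3,1)->N->(2,1)
  grid max=7 at (3,1)

(3,1) (1,4) (2,1)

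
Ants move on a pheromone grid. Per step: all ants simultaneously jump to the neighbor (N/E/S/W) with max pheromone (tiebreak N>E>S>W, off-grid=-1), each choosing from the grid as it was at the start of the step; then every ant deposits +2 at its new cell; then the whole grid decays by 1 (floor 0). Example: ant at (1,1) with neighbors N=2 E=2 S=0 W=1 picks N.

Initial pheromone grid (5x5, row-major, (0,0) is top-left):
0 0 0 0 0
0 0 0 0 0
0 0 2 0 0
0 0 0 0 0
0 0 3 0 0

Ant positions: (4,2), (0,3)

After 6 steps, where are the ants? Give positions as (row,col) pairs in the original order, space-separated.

Step 1: ant0:(4,2)->N->(3,2) | ant1:(0,3)->E->(0,4)
  grid max=2 at (4,2)
Step 2: ant0:(3,2)->S->(4,2) | ant1:(0,4)->S->(1,4)
  grid max=3 at (4,2)
Step 3: ant0:(4,2)->N->(3,2) | ant1:(1,4)->N->(0,4)
  grid max=2 at (4,2)
Step 4: ant0:(3,2)->S->(4,2) | ant1:(0,4)->S->(1,4)
  grid max=3 at (4,2)
Step 5: ant0:(4,2)->N->(3,2) | ant1:(1,4)->N->(0,4)
  grid max=2 at (4,2)
Step 6: ant0:(3,2)->S->(4,2) | ant1:(0,4)->S->(1,4)
  grid max=3 at (4,2)

(4,2) (1,4)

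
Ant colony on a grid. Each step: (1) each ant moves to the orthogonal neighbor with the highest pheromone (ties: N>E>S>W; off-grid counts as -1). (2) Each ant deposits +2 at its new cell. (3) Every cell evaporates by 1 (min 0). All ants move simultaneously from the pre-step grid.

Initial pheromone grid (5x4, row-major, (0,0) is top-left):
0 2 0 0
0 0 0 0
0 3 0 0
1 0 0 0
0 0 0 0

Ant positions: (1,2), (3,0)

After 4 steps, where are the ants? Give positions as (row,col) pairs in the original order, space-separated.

Step 1: ant0:(1,2)->N->(0,2) | ant1:(3,0)->N->(2,0)
  grid max=2 at (2,1)
Step 2: ant0:(0,2)->W->(0,1) | ant1:(2,0)->E->(2,1)
  grid max=3 at (2,1)
Step 3: ant0:(0,1)->E->(0,2) | ant1:(2,1)->N->(1,1)
  grid max=2 at (2,1)
Step 4: ant0:(0,2)->W->(0,1) | ant1:(1,1)->S->(2,1)
  grid max=3 at (2,1)

(0,1) (2,1)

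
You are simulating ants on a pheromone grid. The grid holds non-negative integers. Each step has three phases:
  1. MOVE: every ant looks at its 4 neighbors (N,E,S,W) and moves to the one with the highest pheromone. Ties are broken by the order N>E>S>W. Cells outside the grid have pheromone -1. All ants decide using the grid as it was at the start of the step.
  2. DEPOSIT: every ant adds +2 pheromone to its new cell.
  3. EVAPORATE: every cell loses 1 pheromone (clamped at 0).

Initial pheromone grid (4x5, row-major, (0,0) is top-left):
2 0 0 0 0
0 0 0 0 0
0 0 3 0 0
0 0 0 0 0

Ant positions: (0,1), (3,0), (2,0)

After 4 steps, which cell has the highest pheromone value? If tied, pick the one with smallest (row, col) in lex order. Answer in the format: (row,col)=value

Step 1: ant0:(0,1)->W->(0,0) | ant1:(3,0)->N->(2,0) | ant2:(2,0)->N->(1,0)
  grid max=3 at (0,0)
Step 2: ant0:(0,0)->S->(1,0) | ant1:(2,0)->N->(1,0) | ant2:(1,0)->N->(0,0)
  grid max=4 at (0,0)
Step 3: ant0:(1,0)->N->(0,0) | ant1:(1,0)->N->(0,0) | ant2:(0,0)->S->(1,0)
  grid max=7 at (0,0)
Step 4: ant0:(0,0)->S->(1,0) | ant1:(0,0)->S->(1,0) | ant2:(1,0)->N->(0,0)
  grid max=8 at (0,0)
Final grid:
  8 0 0 0 0
  8 0 0 0 0
  0 0 0 0 0
  0 0 0 0 0
Max pheromone 8 at (0,0)

Answer: (0,0)=8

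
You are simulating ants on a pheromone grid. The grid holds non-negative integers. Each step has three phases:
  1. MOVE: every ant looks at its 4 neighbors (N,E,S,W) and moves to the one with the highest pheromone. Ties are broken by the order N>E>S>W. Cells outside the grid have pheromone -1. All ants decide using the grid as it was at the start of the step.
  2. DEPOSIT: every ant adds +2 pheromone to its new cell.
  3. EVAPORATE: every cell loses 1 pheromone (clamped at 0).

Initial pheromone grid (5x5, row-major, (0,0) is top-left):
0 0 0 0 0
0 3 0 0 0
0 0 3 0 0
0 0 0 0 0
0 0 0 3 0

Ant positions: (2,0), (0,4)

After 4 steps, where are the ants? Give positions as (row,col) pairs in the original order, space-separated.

Step 1: ant0:(2,0)->N->(1,0) | ant1:(0,4)->S->(1,4)
  grid max=2 at (1,1)
Step 2: ant0:(1,0)->E->(1,1) | ant1:(1,4)->N->(0,4)
  grid max=3 at (1,1)
Step 3: ant0:(1,1)->N->(0,1) | ant1:(0,4)->S->(1,4)
  grid max=2 at (1,1)
Step 4: ant0:(0,1)->S->(1,1) | ant1:(1,4)->N->(0,4)
  grid max=3 at (1,1)

(1,1) (0,4)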